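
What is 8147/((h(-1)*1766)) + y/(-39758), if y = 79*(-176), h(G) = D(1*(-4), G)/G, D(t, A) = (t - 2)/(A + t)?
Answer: -736107673/210637884 ≈ -3.4947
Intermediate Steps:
D(t, A) = (-2 + t)/(A + t)
h(G) = -6/(G*(-4 + G)) (h(G) = ((-2 + 1*(-4))/(G + 1*(-4)))/G = ((-2 - 4)/(G - 4))/G = (-6/(-4 + G))/G = -6/(G*(-4 + G)))
y = -13904
8147/((h(-1)*1766)) + y/(-39758) = 8147/((-6/(-1*(-4 - 1))*1766)) - 13904/(-39758) = 8147/((-6*(-1)/(-5)*1766)) - 13904*(-1/39758) = 8147/((-6*(-1)*(-⅕)*1766)) + 6952/19879 = 8147/((-6/5*1766)) + 6952/19879 = 8147/(-10596/5) + 6952/19879 = 8147*(-5/10596) + 6952/19879 = -40735/10596 + 6952/19879 = -736107673/210637884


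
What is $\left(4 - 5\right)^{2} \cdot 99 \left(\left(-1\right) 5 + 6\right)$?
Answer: $99$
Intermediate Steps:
$\left(4 - 5\right)^{2} \cdot 99 \left(\left(-1\right) 5 + 6\right) = \left(-1\right)^{2} \cdot 99 \left(-5 + 6\right) = 1 \cdot 99 \cdot 1 = 99 \cdot 1 = 99$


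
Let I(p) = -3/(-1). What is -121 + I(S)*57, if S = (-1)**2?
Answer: 50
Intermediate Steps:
S = 1
I(p) = 3 (I(p) = -3*(-1) = 3)
-121 + I(S)*57 = -121 + 3*57 = -121 + 171 = 50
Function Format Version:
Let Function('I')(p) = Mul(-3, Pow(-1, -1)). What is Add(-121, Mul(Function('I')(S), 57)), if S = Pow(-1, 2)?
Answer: 50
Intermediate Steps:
S = 1
Function('I')(p) = 3 (Function('I')(p) = Mul(-3, -1) = 3)
Add(-121, Mul(Function('I')(S), 57)) = Add(-121, Mul(3, 57)) = Add(-121, 171) = 50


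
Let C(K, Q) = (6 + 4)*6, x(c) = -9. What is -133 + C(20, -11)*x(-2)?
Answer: -673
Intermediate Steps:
C(K, Q) = 60 (C(K, Q) = 10*6 = 60)
-133 + C(20, -11)*x(-2) = -133 + 60*(-9) = -133 - 540 = -673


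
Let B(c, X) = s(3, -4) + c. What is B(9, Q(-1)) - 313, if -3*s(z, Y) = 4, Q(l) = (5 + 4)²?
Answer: -916/3 ≈ -305.33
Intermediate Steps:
Q(l) = 81 (Q(l) = 9² = 81)
s(z, Y) = -4/3 (s(z, Y) = -⅓*4 = -4/3)
B(c, X) = -4/3 + c
B(9, Q(-1)) - 313 = (-4/3 + 9) - 313 = 23/3 - 313 = -916/3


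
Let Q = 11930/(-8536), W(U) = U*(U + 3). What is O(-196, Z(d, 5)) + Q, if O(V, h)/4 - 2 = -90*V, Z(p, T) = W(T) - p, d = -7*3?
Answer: 301178259/4268 ≈ 70567.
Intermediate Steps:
d = -21
W(U) = U*(3 + U)
Z(p, T) = -p + T*(3 + T) (Z(p, T) = T*(3 + T) - p = -p + T*(3 + T))
O(V, h) = 8 - 360*V (O(V, h) = 8 + 4*(-90*V) = 8 - 360*V)
Q = -5965/4268 (Q = 11930*(-1/8536) = -5965/4268 ≈ -1.3976)
O(-196, Z(d, 5)) + Q = (8 - 360*(-196)) - 5965/4268 = (8 + 70560) - 5965/4268 = 70568 - 5965/4268 = 301178259/4268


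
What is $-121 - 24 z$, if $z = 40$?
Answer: $-1081$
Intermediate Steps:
$-121 - 24 z = -121 - 960 = -1081$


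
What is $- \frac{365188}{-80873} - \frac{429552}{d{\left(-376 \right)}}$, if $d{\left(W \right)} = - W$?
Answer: $- \frac{4325231026}{3801031} \approx -1137.9$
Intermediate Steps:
$- \frac{365188}{-80873} - \frac{429552}{d{\left(-376 \right)}} = - \frac{365188}{-80873} - \frac{429552}{\left(-1\right) \left(-376\right)} = \left(-365188\right) \left(- \frac{1}{80873}\right) - \frac{429552}{376} = \frac{365188}{80873} - \frac{53694}{47} = - \frac{4325231026}{3801031}$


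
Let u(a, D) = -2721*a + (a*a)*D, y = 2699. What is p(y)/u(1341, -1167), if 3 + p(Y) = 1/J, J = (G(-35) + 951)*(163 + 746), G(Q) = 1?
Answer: 2596103/1819213636965984 ≈ 1.4270e-9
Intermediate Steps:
J = 865368 (J = (1 + 951)*(163 + 746) = 952*909 = 865368)
p(Y) = -2596103/865368 (p(Y) = -3 + 1/865368 = -2596103/865368)
u(a, D) = -2721*a + D*a² (u(a, D) = -2721*a + a²*D = -2721*a + D*a²)
p(y)/u(1341, -1167) = -2596103*1/(1341*(-2721 - 1167*1341))/865368 = -2596103*1/(1341*(-2721 - 1564947))/865368 = -2596103/(865368*(1341*(-1567668))) = -2596103/865368/(-2102242788) = -2596103/865368*(-1/2102242788) = 2596103/1819213636965984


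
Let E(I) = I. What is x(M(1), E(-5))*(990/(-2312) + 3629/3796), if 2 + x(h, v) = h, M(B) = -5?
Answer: -2026591/548522 ≈ -3.6946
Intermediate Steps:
x(h, v) = -2 + h
x(M(1), E(-5))*(990/(-2312) + 3629/3796) = (-2 - 5)*(990/(-2312) + 3629/3796) = -7*(990*(-1/2312) + 3629*(1/3796)) = -7*(-495/1156 + 3629/3796) = -7*289513/548522 = -2026591/548522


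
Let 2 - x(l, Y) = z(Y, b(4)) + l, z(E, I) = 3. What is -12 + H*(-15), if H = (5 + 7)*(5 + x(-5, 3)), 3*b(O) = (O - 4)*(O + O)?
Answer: -1632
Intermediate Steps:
b(O) = 2*O*(-4 + O)/3 (b(O) = ((O - 4)*(O + O))/3 = ((-4 + O)*(2*O))/3 = (2*O*(-4 + O))/3 = 2*O*(-4 + O)/3)
x(l, Y) = -1 - l (x(l, Y) = 2 - (3 + l) = 2 + (-3 - l) = -1 - l)
H = 108 (H = (5 + 7)*(5 + (-1 - 1*(-5))) = 12*(5 + (-1 + 5)) = 12*(5 + 4) = 12*9 = 108)
-12 + H*(-15) = -12 + 108*(-15) = -12 - 1620 = -1632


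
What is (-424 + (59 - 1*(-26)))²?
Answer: 114921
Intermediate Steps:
(-424 + (59 - 1*(-26)))² = (-424 + (59 + 26))² = (-424 + 85)² = (-339)² = 114921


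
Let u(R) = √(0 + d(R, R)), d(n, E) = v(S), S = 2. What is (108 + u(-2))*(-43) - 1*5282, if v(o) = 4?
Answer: -10012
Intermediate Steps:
d(n, E) = 4
u(R) = 2 (u(R) = √(0 + 4) = √4 = 2)
(108 + u(-2))*(-43) - 1*5282 = (108 + 2)*(-43) - 1*5282 = 110*(-43) - 5282 = -4730 - 5282 = -10012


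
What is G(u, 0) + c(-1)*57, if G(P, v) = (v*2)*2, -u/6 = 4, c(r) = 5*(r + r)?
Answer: -570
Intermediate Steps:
c(r) = 10*r (c(r) = 5*(2*r) = 10*r)
u = -24 (u = -6*4 = -24)
G(P, v) = 4*v (G(P, v) = (2*v)*2 = 4*v)
G(u, 0) + c(-1)*57 = 4*0 + (10*(-1))*57 = 0 - 10*57 = 0 - 570 = -570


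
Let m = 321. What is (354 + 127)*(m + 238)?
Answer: 268879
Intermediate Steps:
(354 + 127)*(m + 238) = (354 + 127)*(321 + 238) = 481*559 = 268879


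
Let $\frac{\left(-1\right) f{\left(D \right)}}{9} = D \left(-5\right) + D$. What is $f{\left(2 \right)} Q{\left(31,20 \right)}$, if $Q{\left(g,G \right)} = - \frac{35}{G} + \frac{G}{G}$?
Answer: $-54$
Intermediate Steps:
$f{\left(D \right)} = 36 D$ ($f{\left(D \right)} = - 9 \left(D \left(-5\right) + D\right) = - 9 \left(- 5 D + D\right) = - 9 \left(- 4 D\right) = 36 D$)
$Q{\left(g,G \right)} = 1 - \frac{35}{G}$ ($Q{\left(g,G \right)} = - \frac{35}{G} + 1 = 1 - \frac{35}{G}$)
$f{\left(2 \right)} Q{\left(31,20 \right)} = 36 \cdot 2 \frac{-35 + 20}{20} = 72 \cdot \frac{1}{20} \left(-15\right) = 72 \left(- \frac{3}{4}\right) = -54$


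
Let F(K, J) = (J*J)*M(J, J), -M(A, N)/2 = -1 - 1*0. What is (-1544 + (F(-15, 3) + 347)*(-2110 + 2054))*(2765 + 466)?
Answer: -71030304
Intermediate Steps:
M(A, N) = 2 (M(A, N) = -2*(-1 - 1*0) = -2*(-1 + 0) = -2*(-1) = 2)
F(K, J) = 2*J² (F(K, J) = (J*J)*2 = J²*2 = 2*J²)
(-1544 + (F(-15, 3) + 347)*(-2110 + 2054))*(2765 + 466) = (-1544 + (2*3² + 347)*(-2110 + 2054))*(2765 + 466) = (-1544 + (2*9 + 347)*(-56))*3231 = (-1544 + (18 + 347)*(-56))*3231 = (-1544 + 365*(-56))*3231 = (-1544 - 20440)*3231 = -21984*3231 = -71030304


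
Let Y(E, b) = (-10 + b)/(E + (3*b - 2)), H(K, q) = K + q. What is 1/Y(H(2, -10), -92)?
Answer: 143/51 ≈ 2.8039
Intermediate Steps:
Y(E, b) = (-10 + b)/(-2 + E + 3*b) (Y(E, b) = (-10 + b)/(E + (-2 + 3*b)) = (-10 + b)/(-2 + E + 3*b))
1/Y(H(2, -10), -92) = 1/((-10 - 92)/(-2 + (2 - 10) + 3*(-92))) = 1/(-102/(-2 - 8 - 276)) = 1/(-102/(-286)) = 1/(-1/286*(-102)) = 1/(51/143) = 143/51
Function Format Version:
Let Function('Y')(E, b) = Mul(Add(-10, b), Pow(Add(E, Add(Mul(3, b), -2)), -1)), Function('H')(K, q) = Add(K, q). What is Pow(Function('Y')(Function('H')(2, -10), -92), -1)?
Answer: Rational(143, 51) ≈ 2.8039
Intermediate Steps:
Function('Y')(E, b) = Mul(Pow(Add(-2, E, Mul(3, b)), -1), Add(-10, b)) (Function('Y')(E, b) = Mul(Add(-10, b), Pow(Add(E, Add(-2, Mul(3, b))), -1)) = Mul(Add(-10, b), Pow(Add(-2, E, Mul(3, b)), -1)) = Mul(Pow(Add(-2, E, Mul(3, b)), -1), Add(-10, b)))
Pow(Function('Y')(Function('H')(2, -10), -92), -1) = Pow(Mul(Pow(Add(-2, Add(2, -10), Mul(3, -92)), -1), Add(-10, -92)), -1) = Pow(Mul(Pow(Add(-2, -8, -276), -1), -102), -1) = Pow(Mul(Pow(-286, -1), -102), -1) = Pow(Mul(Rational(-1, 286), -102), -1) = Pow(Rational(51, 143), -1) = Rational(143, 51)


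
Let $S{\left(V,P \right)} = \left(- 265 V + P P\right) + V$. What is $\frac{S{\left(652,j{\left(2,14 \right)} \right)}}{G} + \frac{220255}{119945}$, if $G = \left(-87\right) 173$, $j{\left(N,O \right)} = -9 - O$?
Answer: $\frac{682785716}{51579777} \approx 13.237$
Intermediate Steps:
$S{\left(V,P \right)} = P^{2} - 264 V$ ($S{\left(V,P \right)} = \left(- 265 V + P^{2}\right) + V = \left(P^{2} - 265 V\right) + V = P^{2} - 264 V$)
$G = -15051$
$\frac{S{\left(652,j{\left(2,14 \right)} \right)}}{G} + \frac{220255}{119945} = \frac{\left(-9 - 14\right)^{2} - 172128}{-15051} + \frac{220255}{119945} = \left(\left(-9 - 14\right)^{2} - 172128\right) \left(- \frac{1}{15051}\right) + 220255 \cdot \frac{1}{119945} = \left(\left(-23\right)^{2} - 172128\right) \left(- \frac{1}{15051}\right) + \frac{6293}{3427} = \left(529 - 172128\right) \left(- \frac{1}{15051}\right) + \frac{6293}{3427} = \left(-171599\right) \left(- \frac{1}{15051}\right) + \frac{6293}{3427} = \frac{171599}{15051} + \frac{6293}{3427} = \frac{682785716}{51579777}$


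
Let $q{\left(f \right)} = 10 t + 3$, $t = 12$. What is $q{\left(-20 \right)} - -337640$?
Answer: $337763$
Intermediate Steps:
$q{\left(f \right)} = 123$ ($q{\left(f \right)} = 10 \cdot 12 + 3 = 120 + 3 = 123$)
$q{\left(-20 \right)} - -337640 = 123 - -337640 = 123 + 337640 = 337763$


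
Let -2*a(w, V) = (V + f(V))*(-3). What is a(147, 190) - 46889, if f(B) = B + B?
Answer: -46034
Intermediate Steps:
f(B) = 2*B
a(w, V) = 9*V/2 (a(w, V) = -(V + 2*V)*(-3)/2 = -3*V*(-3)/2 = -(-9)*V/2 = 9*V/2)
a(147, 190) - 46889 = (9/2)*190 - 46889 = 855 - 46889 = -46034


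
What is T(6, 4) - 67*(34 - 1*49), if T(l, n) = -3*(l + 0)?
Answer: 987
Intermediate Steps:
T(l, n) = -3*l
T(6, 4) - 67*(34 - 1*49) = -3*6 - 67*(34 - 1*49) = -18 - 67*(34 - 49) = -18 - 67*(-15) = -18 + 1005 = 987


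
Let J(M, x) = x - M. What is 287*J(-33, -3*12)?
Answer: -861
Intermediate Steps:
287*J(-33, -3*12) = 287*(-3*12 - 1*(-33)) = 287*(-36 + 33) = 287*(-3) = -861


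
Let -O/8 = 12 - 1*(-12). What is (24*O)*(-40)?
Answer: 184320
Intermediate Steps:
O = -192 (O = -8*(12 - 1*(-12)) = -8*(12 + 12) = -8*24 = -192)
(24*O)*(-40) = (24*(-192))*(-40) = -4608*(-40) = 184320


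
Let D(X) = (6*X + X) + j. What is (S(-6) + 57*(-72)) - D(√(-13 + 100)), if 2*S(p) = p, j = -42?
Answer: -4065 - 7*√87 ≈ -4130.3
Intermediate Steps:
S(p) = p/2
D(X) = -42 + 7*X (D(X) = (6*X + X) - 42 = 7*X - 42 = -42 + 7*X)
(S(-6) + 57*(-72)) - D(√(-13 + 100)) = ((½)*(-6) + 57*(-72)) - (-42 + 7*√(-13 + 100)) = (-3 - 4104) - (-42 + 7*√87) = -4107 + (42 - 7*√87) = -4065 - 7*√87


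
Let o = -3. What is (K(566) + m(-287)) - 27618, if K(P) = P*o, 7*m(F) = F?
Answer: -29357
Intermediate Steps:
m(F) = F/7
K(P) = -3*P (K(P) = P*(-3) = -3*P)
(K(566) + m(-287)) - 27618 = (-3*566 + (⅐)*(-287)) - 27618 = (-1698 - 41) - 27618 = -1739 - 27618 = -29357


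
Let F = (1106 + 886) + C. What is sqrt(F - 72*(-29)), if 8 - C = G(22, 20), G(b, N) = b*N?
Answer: 8*sqrt(57) ≈ 60.399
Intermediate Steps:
G(b, N) = N*b
C = -432 (C = 8 - 20*22 = 8 - 1*440 = 8 - 440 = -432)
F = 1560 (F = (1106 + 886) - 432 = 1992 - 432 = 1560)
sqrt(F - 72*(-29)) = sqrt(1560 - 72*(-29)) = sqrt(1560 + 2088) = sqrt(3648) = 8*sqrt(57)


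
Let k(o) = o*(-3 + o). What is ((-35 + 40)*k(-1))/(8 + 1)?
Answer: 20/9 ≈ 2.2222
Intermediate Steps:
((-35 + 40)*k(-1))/(8 + 1) = ((-35 + 40)*(-(-3 - 1)))/(8 + 1) = (5*(-1*(-4)))/9 = (5*4)/9 = (⅑)*20 = 20/9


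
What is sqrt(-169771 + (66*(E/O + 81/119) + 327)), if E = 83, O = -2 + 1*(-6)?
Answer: I*sqrt(9634228219)/238 ≈ 412.41*I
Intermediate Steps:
O = -8 (O = -2 - 6 = -8)
sqrt(-169771 + (66*(E/O + 81/119) + 327)) = sqrt(-169771 + (66*(83/(-8) + 81/119) + 327)) = sqrt(-169771 + (66*(83*(-1/8) + 81*(1/119)) + 327)) = sqrt(-169771 + (66*(-83/8 + 81/119) + 327)) = sqrt(-169771 + (66*(-9229/952) + 327)) = sqrt(-169771 + (-304557/476 + 327)) = sqrt(-169771 - 148905/476) = sqrt(-80959901/476) = I*sqrt(9634228219)/238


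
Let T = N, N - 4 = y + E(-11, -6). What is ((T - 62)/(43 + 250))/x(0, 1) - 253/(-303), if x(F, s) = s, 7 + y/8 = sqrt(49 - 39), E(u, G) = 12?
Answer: 43223/88779 + 8*sqrt(10)/293 ≈ 0.57320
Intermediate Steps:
y = -56 + 8*sqrt(10) (y = -56 + 8*sqrt(49 - 39) = -56 + 8*sqrt(10) ≈ -30.702)
N = -40 + 8*sqrt(10) (N = 4 + ((-56 + 8*sqrt(10)) + 12) = 4 + (-44 + 8*sqrt(10)) = -40 + 8*sqrt(10) ≈ -14.702)
T = -40 + 8*sqrt(10) ≈ -14.702
((T - 62)/(43 + 250))/x(0, 1) - 253/(-303) = (((-40 + 8*sqrt(10)) - 62)/(43 + 250))/1 - 253/(-303) = ((-102 + 8*sqrt(10))/293)*1 - 253*(-1/303) = ((-102 + 8*sqrt(10))*(1/293))*1 + 253/303 = (-102/293 + 8*sqrt(10)/293)*1 + 253/303 = (-102/293 + 8*sqrt(10)/293) + 253/303 = 43223/88779 + 8*sqrt(10)/293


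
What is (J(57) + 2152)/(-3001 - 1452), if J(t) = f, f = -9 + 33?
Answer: -2176/4453 ≈ -0.48866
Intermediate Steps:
f = 24
J(t) = 24
(J(57) + 2152)/(-3001 - 1452) = (24 + 2152)/(-3001 - 1452) = 2176/(-4453) = 2176*(-1/4453) = -2176/4453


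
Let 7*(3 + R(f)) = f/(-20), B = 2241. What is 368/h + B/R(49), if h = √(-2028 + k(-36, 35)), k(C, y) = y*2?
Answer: -44820/67 - 184*I*√1958/979 ≈ -668.96 - 8.3165*I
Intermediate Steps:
R(f) = -3 - f/140 (R(f) = -3 + (f/(-20))/7 = -3 + (f*(-1/20))/7 = -3 + (-f/20)/7 = -3 - f/140)
k(C, y) = 2*y
h = I*√1958 (h = √(-2028 + 2*35) = √(-2028 + 70) = √(-1958) = I*√1958 ≈ 44.249*I)
368/h + B/R(49) = 368/((I*√1958)) + 2241/(-3 - 1/140*49) = 368*(-I*√1958/1958) + 2241/(-3 - 7/20) = -184*I*√1958/979 + 2241/(-67/20) = -184*I*√1958/979 + 2241*(-20/67) = -184*I*√1958/979 - 44820/67 = -44820/67 - 184*I*√1958/979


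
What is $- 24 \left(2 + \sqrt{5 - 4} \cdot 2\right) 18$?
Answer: $-1728$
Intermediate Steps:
$- 24 \left(2 + \sqrt{5 - 4} \cdot 2\right) 18 = - 24 \left(2 + \sqrt{1} \cdot 2\right) 18 = - 24 \left(2 + 1 \cdot 2\right) 18 = - 24 \left(2 + 2\right) 18 = \left(-24\right) 4 \cdot 18 = \left(-96\right) 18 = -1728$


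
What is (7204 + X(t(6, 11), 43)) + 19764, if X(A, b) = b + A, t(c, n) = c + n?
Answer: 27028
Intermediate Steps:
X(A, b) = A + b
(7204 + X(t(6, 11), 43)) + 19764 = (7204 + ((6 + 11) + 43)) + 19764 = (7204 + (17 + 43)) + 19764 = (7204 + 60) + 19764 = 7264 + 19764 = 27028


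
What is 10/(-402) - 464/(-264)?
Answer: 1277/737 ≈ 1.7327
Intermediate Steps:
10/(-402) - 464/(-264) = 10*(-1/402) - 464*(-1/264) = -5/201 + 58/33 = 1277/737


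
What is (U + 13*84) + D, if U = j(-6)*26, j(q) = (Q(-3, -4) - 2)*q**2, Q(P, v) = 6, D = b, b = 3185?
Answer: 8021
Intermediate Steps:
D = 3185
j(q) = 4*q**2 (j(q) = (6 - 2)*q**2 = 4*q**2)
U = 3744 (U = (4*(-6)**2)*26 = (4*36)*26 = 144*26 = 3744)
(U + 13*84) + D = (3744 + 13*84) + 3185 = (3744 + 1092) + 3185 = 4836 + 3185 = 8021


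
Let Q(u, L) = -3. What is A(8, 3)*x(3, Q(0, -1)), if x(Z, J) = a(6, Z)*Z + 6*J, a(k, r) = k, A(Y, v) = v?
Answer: 0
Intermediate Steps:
x(Z, J) = 6*J + 6*Z (x(Z, J) = 6*Z + 6*J = 6*J + 6*Z)
A(8, 3)*x(3, Q(0, -1)) = 3*(6*(-3) + 6*3) = 3*(-18 + 18) = 3*0 = 0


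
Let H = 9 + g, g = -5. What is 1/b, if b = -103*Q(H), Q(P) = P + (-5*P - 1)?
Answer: 1/1751 ≈ 0.00057110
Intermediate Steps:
H = 4 (H = 9 - 5 = 4)
Q(P) = -1 - 4*P (Q(P) = P + (-1 - 5*P) = -1 - 4*P)
b = 1751 (b = -103*(-1 - 4*4) = -103*(-1 - 16) = -103*(-17) = 1751)
1/b = 1/1751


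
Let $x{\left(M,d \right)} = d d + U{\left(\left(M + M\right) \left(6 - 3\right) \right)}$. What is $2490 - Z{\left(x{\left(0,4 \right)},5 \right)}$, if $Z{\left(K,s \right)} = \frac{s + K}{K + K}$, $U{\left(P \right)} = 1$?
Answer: $\frac{42319}{17} \approx 2489.4$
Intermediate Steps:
$x{\left(M,d \right)} = 1 + d^{2}$ ($x{\left(M,d \right)} = d d + 1 = d^{2} + 1 = 1 + d^{2}$)
$Z{\left(K,s \right)} = \frac{K + s}{2 K}$
$2490 - Z{\left(x{\left(0,4 \right)},5 \right)} = 2490 - \frac{\left(1 + 4^{2}\right) + 5}{2 \left(1 + 4^{2}\right)} = 2490 - \frac{\left(1 + 16\right) + 5}{2 \left(1 + 16\right)} = 2490 - \frac{17 + 5}{2 \cdot 17} = 2490 - \frac{1}{2} \cdot \frac{1}{17} \cdot 22 = 2490 - \frac{11}{17} = \frac{42319}{17}$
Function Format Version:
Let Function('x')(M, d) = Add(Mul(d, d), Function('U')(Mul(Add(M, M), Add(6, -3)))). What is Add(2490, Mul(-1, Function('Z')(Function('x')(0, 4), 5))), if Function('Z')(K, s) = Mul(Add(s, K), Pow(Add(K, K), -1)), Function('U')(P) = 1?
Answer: Rational(42319, 17) ≈ 2489.4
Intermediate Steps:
Function('x')(M, d) = Add(1, Pow(d, 2)) (Function('x')(M, d) = Add(Mul(d, d), 1) = Add(Pow(d, 2), 1) = Add(1, Pow(d, 2)))
Function('Z')(K, s) = Mul(Rational(1, 2), Pow(K, -1), Add(K, s)) (Function('Z')(K, s) = Mul(Add(K, s), Pow(Mul(2, K), -1)) = Mul(Add(K, s), Mul(Rational(1, 2), Pow(K, -1))) = Mul(Rational(1, 2), Pow(K, -1), Add(K, s)))
Add(2490, Mul(-1, Function('Z')(Function('x')(0, 4), 5))) = Add(2490, Mul(-1, Mul(Rational(1, 2), Pow(Add(1, Pow(4, 2)), -1), Add(Add(1, Pow(4, 2)), 5)))) = Add(2490, Mul(-1, Mul(Rational(1, 2), Pow(Add(1, 16), -1), Add(Add(1, 16), 5)))) = Add(2490, Mul(-1, Mul(Rational(1, 2), Pow(17, -1), Add(17, 5)))) = Add(2490, Mul(-1, Mul(Rational(1, 2), Rational(1, 17), 22))) = Add(2490, Mul(-1, Rational(11, 17))) = Add(2490, Rational(-11, 17)) = Rational(42319, 17)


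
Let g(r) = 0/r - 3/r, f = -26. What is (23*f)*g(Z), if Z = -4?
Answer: -897/2 ≈ -448.50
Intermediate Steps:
g(r) = -3/r (g(r) = 0 - 3/r = -3/r)
(23*f)*g(Z) = (23*(-26))*(-3/(-4)) = -(-1794)*(-1)/4 = -598*¾ = -897/2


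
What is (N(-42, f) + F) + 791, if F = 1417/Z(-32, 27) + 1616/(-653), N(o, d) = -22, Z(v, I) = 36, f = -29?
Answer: 18944777/23508 ≈ 805.89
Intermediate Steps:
F = 867125/23508 (F = 1417/36 + 1616/(-653) = 1417*(1/36) + 1616*(-1/653) = 1417/36 - 1616/653 = 867125/23508 ≈ 36.886)
(N(-42, f) + F) + 791 = (-22 + 867125/23508) + 791 = 349949/23508 + 791 = 18944777/23508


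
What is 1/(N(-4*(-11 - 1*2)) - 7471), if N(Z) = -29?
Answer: -1/7500 ≈ -0.00013333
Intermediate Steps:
1/(N(-4*(-11 - 1*2)) - 7471) = 1/(-29 - 7471) = 1/(-7500) = -1/7500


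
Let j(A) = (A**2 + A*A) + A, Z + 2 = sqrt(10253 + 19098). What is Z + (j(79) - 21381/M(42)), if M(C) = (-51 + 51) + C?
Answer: 168699/14 + 7*sqrt(599) ≈ 12221.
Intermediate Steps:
M(C) = C (M(C) = 0 + C = C)
Z = -2 + 7*sqrt(599) (Z = -2 + sqrt(10253 + 19098) = -2 + sqrt(29351) = -2 + 7*sqrt(599) ≈ 169.32)
j(A) = A + 2*A**2 (j(A) = (A**2 + A**2) + A = 2*A**2 + A = A + 2*A**2)
Z + (j(79) - 21381/M(42)) = (-2 + 7*sqrt(599)) + (79*(1 + 2*79) - 21381/42) = (-2 + 7*sqrt(599)) + (79*(1 + 158) - 21381/42) = (-2 + 7*sqrt(599)) + (79*159 - 1*7127/14) = (-2 + 7*sqrt(599)) + (12561 - 7127/14) = (-2 + 7*sqrt(599)) + 168727/14 = 168699/14 + 7*sqrt(599)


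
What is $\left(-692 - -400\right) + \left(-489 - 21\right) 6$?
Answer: $-3352$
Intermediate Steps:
$\left(-692 - -400\right) + \left(-489 - 21\right) 6 = \left(-692 + 400\right) + \left(-489 - 21\right) 6 = -292 - 3060 = -3352$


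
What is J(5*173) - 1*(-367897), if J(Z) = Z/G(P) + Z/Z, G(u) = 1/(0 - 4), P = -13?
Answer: 364438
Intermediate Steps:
G(u) = -¼ (G(u) = 1/(-4) = -¼)
J(Z) = 1 - 4*Z (J(Z) = Z/(-¼) + Z/Z = Z*(-4) + 1 = -4*Z + 1 = 1 - 4*Z)
J(5*173) - 1*(-367897) = (1 - 20*173) - 1*(-367897) = (1 - 4*865) + 367897 = (1 - 3460) + 367897 = -3459 + 367897 = 364438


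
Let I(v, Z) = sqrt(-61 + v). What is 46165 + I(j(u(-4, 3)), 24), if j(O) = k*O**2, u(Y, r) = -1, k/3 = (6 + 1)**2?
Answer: 46165 + sqrt(86) ≈ 46174.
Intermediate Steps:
k = 147 (k = 3*(6 + 1)**2 = 3*7**2 = 3*49 = 147)
j(O) = 147*O**2
46165 + I(j(u(-4, 3)), 24) = 46165 + sqrt(-61 + 147*(-1)**2) = 46165 + sqrt(-61 + 147*1) = 46165 + sqrt(-61 + 147) = 46165 + sqrt(86)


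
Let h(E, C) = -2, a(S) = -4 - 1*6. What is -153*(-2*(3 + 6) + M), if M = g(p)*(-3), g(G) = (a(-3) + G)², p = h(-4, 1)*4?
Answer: 151470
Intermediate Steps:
a(S) = -10 (a(S) = -4 - 6 = -10)
p = -8 (p = -2*4 = -8)
g(G) = (-10 + G)²
M = -972 (M = (-10 - 8)²*(-3) = (-18)²*(-3) = 324*(-3) = -972)
-153*(-2*(3 + 6) + M) = -153*(-2*(3 + 6) - 972) = -153*(-2*9 - 972) = -153*(-18 - 972) = -153*(-990) = 151470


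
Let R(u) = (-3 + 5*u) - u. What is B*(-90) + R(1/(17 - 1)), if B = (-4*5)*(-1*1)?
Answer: -7211/4 ≈ -1802.8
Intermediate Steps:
R(u) = -3 + 4*u
B = 20 (B = -20*(-1) = 20)
B*(-90) + R(1/(17 - 1)) = 20*(-90) + (-3 + 4/(17 - 1)) = -1800 + (-3 + 4/16) = -1800 + (-3 + 4*(1/16)) = -1800 + (-3 + ¼) = -1800 - 11/4 = -7211/4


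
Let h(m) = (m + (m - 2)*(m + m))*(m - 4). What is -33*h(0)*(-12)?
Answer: 0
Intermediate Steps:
h(m) = (-4 + m)*(m + 2*m*(-2 + m)) (h(m) = (m + (-2 + m)*(2*m))*(-4 + m) = (m + 2*m*(-2 + m))*(-4 + m) = (-4 + m)*(m + 2*m*(-2 + m)))
-33*h(0)*(-12) = -33*0*(12 - 11*0 + 2*0²)*(-12) = -33*0*(12 + 0 + 2*0)*(-12) = -33*0*(12 + 0 + 0)*(-12) = -33*0*12*(-12) = -0*(-12) = -33*0 = 0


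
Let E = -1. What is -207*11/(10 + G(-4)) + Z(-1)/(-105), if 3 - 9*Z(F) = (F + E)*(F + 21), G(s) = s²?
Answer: -2152883/24570 ≈ -87.622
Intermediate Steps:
Z(F) = ⅓ - (-1 + F)*(21 + F)/9 (Z(F) = ⅓ - (F - 1)*(F + 21)/9 = ⅓ - (-1 + F)*(21 + F)/9)
-207*11/(10 + G(-4)) + Z(-1)/(-105) = -207*11/(10 + (-4)²) + (8/3 - 20/9*(-1) - ⅑*(-1)²)/(-105) = -207*11/(10 + 16) + (8/3 + 20/9 - ⅑*1)*(-1/105) = -207/(26*(1/11)) + (8/3 + 20/9 - ⅑)*(-1/105) = -207/26/11 + (43/9)*(-1/105) = -207*11/26 - 43/945 = -2277/26 - 43/945 = -2152883/24570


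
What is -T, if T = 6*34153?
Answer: -204918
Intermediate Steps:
T = 204918
-T = -1*204918 = -204918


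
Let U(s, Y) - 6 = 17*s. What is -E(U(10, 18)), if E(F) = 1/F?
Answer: -1/176 ≈ -0.0056818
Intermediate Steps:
U(s, Y) = 6 + 17*s
-E(U(10, 18)) = -1/(6 + 17*10) = -1/(6 + 170) = -1/176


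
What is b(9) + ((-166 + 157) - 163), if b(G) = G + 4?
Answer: -159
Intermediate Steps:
b(G) = 4 + G
b(9) + ((-166 + 157) - 163) = (4 + 9) + ((-166 + 157) - 163) = 13 + (-9 - 163) = 13 - 172 = -159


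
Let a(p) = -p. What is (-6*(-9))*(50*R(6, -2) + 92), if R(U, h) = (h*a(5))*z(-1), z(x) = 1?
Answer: 31968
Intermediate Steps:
R(U, h) = -5*h (R(U, h) = (h*(-1*5))*1 = (h*(-5))*1 = -5*h*1 = -5*h)
(-6*(-9))*(50*R(6, -2) + 92) = (-6*(-9))*(50*(-5*(-2)) + 92) = 54*(50*10 + 92) = 54*(500 + 92) = 54*592 = 31968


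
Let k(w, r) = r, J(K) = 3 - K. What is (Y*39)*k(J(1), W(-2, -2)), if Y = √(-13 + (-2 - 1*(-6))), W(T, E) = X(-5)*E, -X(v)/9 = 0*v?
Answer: 0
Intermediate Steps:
X(v) = 0 (X(v) = -0*v = -9*0 = 0)
W(T, E) = 0 (W(T, E) = 0*E = 0)
Y = 3*I (Y = √(-13 + (-2 + 6)) = √(-13 + 4) = √(-9) = 3*I ≈ 3.0*I)
(Y*39)*k(J(1), W(-2, -2)) = ((3*I)*39)*0 = (117*I)*0 = 0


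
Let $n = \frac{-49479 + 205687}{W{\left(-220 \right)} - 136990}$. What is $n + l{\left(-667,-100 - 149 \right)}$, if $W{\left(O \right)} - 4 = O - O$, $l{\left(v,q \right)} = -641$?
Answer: $- \frac{43982117}{68493} \approx -642.14$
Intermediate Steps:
$W{\left(O \right)} = 4$ ($W{\left(O \right)} = 4 + \left(O - O\right) = 4 + 0 = 4$)
$n = - \frac{78104}{68493}$ ($n = \frac{-49479 + 205687}{4 - 136990} = \frac{156208}{-136986} = 156208 \left(- \frac{1}{136986}\right) = - \frac{78104}{68493} \approx -1.1403$)
$n + l{\left(-667,-100 - 149 \right)} = - \frac{78104}{68493} - 641 = - \frac{43982117}{68493}$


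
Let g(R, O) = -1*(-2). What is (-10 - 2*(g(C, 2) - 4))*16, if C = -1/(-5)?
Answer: -96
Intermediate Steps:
C = ⅕ (C = -1*(-⅕) = ⅕ ≈ 0.20000)
g(R, O) = 2
(-10 - 2*(g(C, 2) - 4))*16 = (-10 - 2*(2 - 4))*16 = (-10 - 2*(-2))*16 = (-10 + 4)*16 = -6*16 = -96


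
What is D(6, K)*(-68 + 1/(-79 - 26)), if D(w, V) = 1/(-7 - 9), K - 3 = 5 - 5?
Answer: 7141/1680 ≈ 4.2506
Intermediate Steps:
K = 3 (K = 3 + (5 - 5) = 3 + 0 = 3)
D(w, V) = -1/16 (D(w, V) = 1/(-16) = -1/16)
D(6, K)*(-68 + 1/(-79 - 26)) = -(-68 + 1/(-79 - 26))/16 = -(-68 + 1/(-105))/16 = -(-68 - 1/105)/16 = -1/16*(-7141/105) = 7141/1680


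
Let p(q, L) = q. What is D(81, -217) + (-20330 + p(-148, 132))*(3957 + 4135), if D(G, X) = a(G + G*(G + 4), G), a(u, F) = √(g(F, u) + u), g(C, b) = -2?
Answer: -165707976 + 2*√1741 ≈ -1.6571e+8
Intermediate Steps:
a(u, F) = √(-2 + u)
D(G, X) = √(-2 + G + G*(4 + G)) (D(G, X) = √(-2 + (G + G*(G + 4))) = √(-2 + (G + G*(4 + G))) = √(-2 + G + G*(4 + G)))
D(81, -217) + (-20330 + p(-148, 132))*(3957 + 4135) = √(-2 + 81*(5 + 81)) + (-20330 - 148)*(3957 + 4135) = √(-2 + 81*86) - 20478*8092 = √(-2 + 6966) - 165707976 = √6964 - 165707976 = 2*√1741 - 165707976 = -165707976 + 2*√1741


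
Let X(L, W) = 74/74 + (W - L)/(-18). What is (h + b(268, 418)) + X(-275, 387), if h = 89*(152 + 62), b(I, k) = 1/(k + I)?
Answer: 117369121/6174 ≈ 19010.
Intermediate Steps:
b(I, k) = 1/(I + k)
h = 19046 (h = 89*214 = 19046)
X(L, W) = 1 - W/18 + L/18 (X(L, W) = 74*(1/74) + (W - L)*(-1/18) = 1 + (-W/18 + L/18) = 1 - W/18 + L/18)
(h + b(268, 418)) + X(-275, 387) = (19046 + 1/(268 + 418)) + (1 - 1/18*387 + (1/18)*(-275)) = (19046 + 1/686) + (1 - 43/2 - 275/18) = (19046 + 1/686) - 322/9 = 13065557/686 - 322/9 = 117369121/6174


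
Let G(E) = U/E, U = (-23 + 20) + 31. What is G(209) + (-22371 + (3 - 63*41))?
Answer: -5214731/209 ≈ -24951.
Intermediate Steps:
U = 28 (U = -3 + 31 = 28)
G(E) = 28/E
G(209) + (-22371 + (3 - 63*41)) = 28/209 + (-22371 + (3 - 63*41)) = 28*(1/209) + (-22371 + (3 - 2583)) = 28/209 + (-22371 - 2580) = 28/209 - 24951 = -5214731/209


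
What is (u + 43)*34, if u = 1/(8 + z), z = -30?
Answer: 16065/11 ≈ 1460.5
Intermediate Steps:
u = -1/22 (u = 1/(8 - 30) = 1/(-22) = -1/22 ≈ -0.045455)
(u + 43)*34 = (-1/22 + 43)*34 = (945/22)*34 = 16065/11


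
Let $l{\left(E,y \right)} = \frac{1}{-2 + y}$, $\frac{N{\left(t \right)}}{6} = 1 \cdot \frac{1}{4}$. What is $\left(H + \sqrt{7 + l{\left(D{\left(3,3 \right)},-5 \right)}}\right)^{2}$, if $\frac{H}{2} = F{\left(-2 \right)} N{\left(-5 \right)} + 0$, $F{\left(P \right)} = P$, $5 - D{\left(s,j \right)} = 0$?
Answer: $\frac{300}{7} - \frac{48 \sqrt{21}}{7} \approx 11.434$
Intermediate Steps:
$D{\left(s,j \right)} = 5$ ($D{\left(s,j \right)} = 5 - 0 = 5 + 0 = 5$)
$N{\left(t \right)} = \frac{3}{2}$ ($N{\left(t \right)} = 6 \cdot 1 \cdot \frac{1}{4} = 6 \cdot \frac{1}{4} = \frac{3}{2}$)
$H = -6$ ($H = 2 \left(\left(-2\right) \frac{3}{2} + 0\right) = 2 \left(-3 + 0\right) = 2 \left(-3\right) = -6$)
$\left(H + \sqrt{7 + l{\left(D{\left(3,3 \right)},-5 \right)}}\right)^{2} = \left(-6 + \sqrt{7 + \frac{1}{-2 - 5}}\right)^{2} = \left(-6 + \sqrt{7 + \frac{1}{-7}}\right)^{2} = \left(-6 + \sqrt{7 - \frac{1}{7}}\right)^{2} = \left(-6 + \sqrt{\frac{48}{7}}\right)^{2} = \left(-6 + \frac{4 \sqrt{21}}{7}\right)^{2}$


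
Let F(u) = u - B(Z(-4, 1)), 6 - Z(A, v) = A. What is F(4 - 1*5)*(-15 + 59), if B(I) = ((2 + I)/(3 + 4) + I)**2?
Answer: -298012/49 ≈ -6081.9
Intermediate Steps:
Z(A, v) = 6 - A
B(I) = (2/7 + 8*I/7)**2 (B(I) = ((2 + I)/7 + I)**2 = ((2 + I)*(1/7) + I)**2 = ((2/7 + I/7) + I)**2 = (2/7 + 8*I/7)**2)
F(u) = -6724/49 + u (F(u) = u - 4*(1 + 4*(6 - 1*(-4)))**2/49 = u - 4*(1 + 4*(6 + 4))**2/49 = u - 4*(1 + 4*10)**2/49 = u - 4*(1 + 40)**2/49 = u - 4*41**2/49 = u - 4*1681/49 = u - 1*6724/49 = u - 6724/49 = -6724/49 + u)
F(4 - 1*5)*(-15 + 59) = (-6724/49 + (4 - 1*5))*(-15 + 59) = (-6724/49 + (4 - 5))*44 = (-6724/49 - 1)*44 = -6773/49*44 = -298012/49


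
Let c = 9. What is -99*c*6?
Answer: -5346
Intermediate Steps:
-99*c*6 = -99*9*6 = -891*6 = -5346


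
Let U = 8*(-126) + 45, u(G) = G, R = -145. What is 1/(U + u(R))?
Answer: -1/1108 ≈ -0.00090253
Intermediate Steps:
U = -963 (U = -1008 + 45 = -963)
1/(U + u(R)) = 1/(-963 - 145) = 1/(-1108) = -1/1108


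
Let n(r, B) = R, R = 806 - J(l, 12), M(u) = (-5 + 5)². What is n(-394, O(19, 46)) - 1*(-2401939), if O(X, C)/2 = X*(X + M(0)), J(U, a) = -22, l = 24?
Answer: 2402767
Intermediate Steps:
M(u) = 0 (M(u) = 0² = 0)
O(X, C) = 2*X² (O(X, C) = 2*(X*(X + 0)) = 2*(X*X) = 2*X²)
R = 828 (R = 806 - 1*(-22) = 806 + 22 = 828)
n(r, B) = 828
n(-394, O(19, 46)) - 1*(-2401939) = 828 - 1*(-2401939) = 828 + 2401939 = 2402767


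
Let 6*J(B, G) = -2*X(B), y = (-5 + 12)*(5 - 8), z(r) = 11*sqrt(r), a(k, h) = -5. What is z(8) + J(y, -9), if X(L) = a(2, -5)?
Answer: 5/3 + 22*sqrt(2) ≈ 32.779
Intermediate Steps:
X(L) = -5
y = -21 (y = 7*(-3) = -21)
J(B, G) = 5/3 (J(B, G) = (-2*(-5))/6 = (1/6)*10 = 5/3)
z(8) + J(y, -9) = 11*sqrt(8) + 5/3 = 11*(2*sqrt(2)) + 5/3 = 22*sqrt(2) + 5/3 = 5/3 + 22*sqrt(2)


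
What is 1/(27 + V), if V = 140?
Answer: 1/167 ≈ 0.0059880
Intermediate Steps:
1/(27 + V) = 1/(27 + 140) = 1/167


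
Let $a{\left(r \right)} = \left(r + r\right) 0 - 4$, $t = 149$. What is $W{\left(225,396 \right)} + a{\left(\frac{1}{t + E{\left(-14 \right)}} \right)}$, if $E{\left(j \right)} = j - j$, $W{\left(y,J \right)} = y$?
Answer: $221$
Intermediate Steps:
$E{\left(j \right)} = 0$
$a{\left(r \right)} = -4$ ($a{\left(r \right)} = 2 r 0 - 4 = 0 - 4 = -4$)
$W{\left(225,396 \right)} + a{\left(\frac{1}{t + E{\left(-14 \right)}} \right)} = 225 - 4 = 221$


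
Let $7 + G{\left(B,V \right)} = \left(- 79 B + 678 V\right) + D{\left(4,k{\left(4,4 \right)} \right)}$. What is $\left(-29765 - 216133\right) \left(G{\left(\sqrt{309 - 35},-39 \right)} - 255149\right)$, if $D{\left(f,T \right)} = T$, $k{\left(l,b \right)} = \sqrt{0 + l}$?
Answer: $69243893208 + 19425942 \sqrt{274} \approx 6.9565 \cdot 10^{10}$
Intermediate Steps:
$k{\left(l,b \right)} = \sqrt{l}$
$G{\left(B,V \right)} = -5 - 79 B + 678 V$ ($G{\left(B,V \right)} = -7 - \left(-2 - 678 V + 79 B\right) = -7 + \left(2 - 79 B + 678 V\right) = -5 - 79 B + 678 V$)
$\left(-29765 - 216133\right) \left(G{\left(\sqrt{309 - 35},-39 \right)} - 255149\right) = \left(-29765 - 216133\right) \left(\left(-5 - 79 \sqrt{309 - 35} + 678 \left(-39\right)\right) - 255149\right) = - 245898 \left(\left(-5 - 79 \sqrt{274} - 26442\right) - 255149\right) = - 245898 \left(\left(-26447 - 79 \sqrt{274}\right) - 255149\right) = - 245898 \left(-281596 - 79 \sqrt{274}\right) = 69243893208 + 19425942 \sqrt{274}$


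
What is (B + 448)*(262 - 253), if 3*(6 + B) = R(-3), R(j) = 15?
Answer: 4023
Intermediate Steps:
B = -1 (B = -6 + (⅓)*15 = -6 + 5 = -1)
(B + 448)*(262 - 253) = (-1 + 448)*(262 - 253) = 447*9 = 4023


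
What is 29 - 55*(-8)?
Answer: 469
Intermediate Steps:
29 - 55*(-8) = 29 + 440 = 469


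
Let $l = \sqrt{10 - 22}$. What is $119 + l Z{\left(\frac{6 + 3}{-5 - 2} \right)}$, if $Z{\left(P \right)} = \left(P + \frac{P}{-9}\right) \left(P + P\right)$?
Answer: $119 + \frac{288 i \sqrt{3}}{49} \approx 119.0 + 10.18 i$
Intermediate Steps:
$l = 2 i \sqrt{3}$ ($l = \sqrt{-12} = 2 i \sqrt{3} \approx 3.4641 i$)
$Z{\left(P \right)} = \frac{16 P^{2}}{9}$ ($Z{\left(P \right)} = \left(P + P \left(- \frac{1}{9}\right)\right) 2 P = \left(P - \frac{P}{9}\right) 2 P = \frac{8 P}{9} \cdot 2 P = \frac{16 P^{2}}{9}$)
$119 + l Z{\left(\frac{6 + 3}{-5 - 2} \right)} = 119 + 2 i \sqrt{3} \frac{16 \left(\frac{6 + 3}{-5 - 2}\right)^{2}}{9} = 119 + 2 i \sqrt{3} \frac{16 \left(\frac{9}{-7}\right)^{2}}{9} = 119 + 2 i \sqrt{3} \frac{16 \left(9 \left(- \frac{1}{7}\right)\right)^{2}}{9} = 119 + 2 i \sqrt{3} \frac{16 \left(- \frac{9}{7}\right)^{2}}{9} = 119 + 2 i \sqrt{3} \cdot \frac{16}{9} \cdot \frac{81}{49} = 119 + 2 i \sqrt{3} \cdot \frac{144}{49} = 119 + \frac{288 i \sqrt{3}}{49}$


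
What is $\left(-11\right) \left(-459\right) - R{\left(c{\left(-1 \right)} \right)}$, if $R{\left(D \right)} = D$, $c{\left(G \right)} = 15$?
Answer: $5034$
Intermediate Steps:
$\left(-11\right) \left(-459\right) - R{\left(c{\left(-1 \right)} \right)} = \left(-11\right) \left(-459\right) - 15 = 5049 - 15 = 5034$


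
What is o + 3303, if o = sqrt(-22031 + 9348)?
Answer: 3303 + I*sqrt(12683) ≈ 3303.0 + 112.62*I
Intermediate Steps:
o = I*sqrt(12683) (o = sqrt(-12683) = I*sqrt(12683) ≈ 112.62*I)
o + 3303 = I*sqrt(12683) + 3303 = 3303 + I*sqrt(12683)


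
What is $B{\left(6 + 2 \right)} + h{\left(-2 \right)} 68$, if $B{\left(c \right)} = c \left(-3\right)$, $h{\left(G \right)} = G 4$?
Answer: $-568$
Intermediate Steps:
$h{\left(G \right)} = 4 G$
$B{\left(c \right)} = - 3 c$
$B{\left(6 + 2 \right)} + h{\left(-2 \right)} 68 = - 3 \left(6 + 2\right) + 4 \left(-2\right) 68 = \left(-3\right) 8 - 544 = -24 - 544 = -568$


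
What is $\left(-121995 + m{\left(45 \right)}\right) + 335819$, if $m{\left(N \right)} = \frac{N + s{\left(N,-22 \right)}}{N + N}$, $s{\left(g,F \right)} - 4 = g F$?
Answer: $\frac{19243219}{90} \approx 2.1381 \cdot 10^{5}$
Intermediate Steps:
$s{\left(g,F \right)} = 4 + F g$ ($s{\left(g,F \right)} = 4 + g F = 4 + F g$)
$m{\left(N \right)} = \frac{4 - 21 N}{2 N}$ ($m{\left(N \right)} = \frac{N - \left(-4 + 22 N\right)}{N + N} = \frac{4 - 21 N}{2 N}$)
$\left(-121995 + m{\left(45 \right)}\right) + 335819 = \left(-121995 - \left(\frac{21}{2} - \frac{2}{45}\right)\right) + 335819 = \left(-121995 + \left(- \frac{21}{2} + 2 \cdot \frac{1}{45}\right)\right) + 335819 = \left(-121995 + \left(- \frac{21}{2} + \frac{2}{45}\right)\right) + 335819 = \left(-121995 - \frac{941}{90}\right) + 335819 = - \frac{10980491}{90} + 335819 = \frac{19243219}{90}$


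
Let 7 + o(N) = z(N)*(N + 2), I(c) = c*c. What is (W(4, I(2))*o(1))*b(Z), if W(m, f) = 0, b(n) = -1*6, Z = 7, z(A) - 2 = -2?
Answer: 0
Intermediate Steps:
z(A) = 0 (z(A) = 2 - 2 = 0)
b(n) = -6
I(c) = c**2
o(N) = -7 (o(N) = -7 + 0*(N + 2) = -7 + 0*(2 + N) = -7 + 0 = -7)
(W(4, I(2))*o(1))*b(Z) = (0*(-7))*(-6) = 0*(-6) = 0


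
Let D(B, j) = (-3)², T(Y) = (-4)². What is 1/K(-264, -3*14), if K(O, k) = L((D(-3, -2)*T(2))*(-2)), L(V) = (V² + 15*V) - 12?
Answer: 1/78612 ≈ 1.2721e-5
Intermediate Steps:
T(Y) = 16
D(B, j) = 9
L(V) = -12 + V² + 15*V
K(O, k) = 78612 (K(O, k) = -12 + ((9*16)*(-2))² + 15*((9*16)*(-2)) = -12 + (144*(-2))² + 15*(144*(-2)) = -12 + (-288)² + 15*(-288) = -12 + 82944 - 4320 = 78612)
1/K(-264, -3*14) = 1/78612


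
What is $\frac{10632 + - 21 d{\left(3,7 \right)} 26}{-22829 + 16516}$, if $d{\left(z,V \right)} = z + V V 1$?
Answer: $\frac{17760}{6313} \approx 2.8132$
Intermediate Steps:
$d{\left(z,V \right)} = z + V^{2}$ ($d{\left(z,V \right)} = z + V^{2} \cdot 1 = z + V^{2}$)
$\frac{10632 + - 21 d{\left(3,7 \right)} 26}{-22829 + 16516} = \frac{10632 + - 21 \left(3 + 7^{2}\right) 26}{-22829 + 16516} = \frac{10632 + - 21 \left(3 + 49\right) 26}{-6313} = \left(10632 + \left(-21\right) 52 \cdot 26\right) \left(- \frac{1}{6313}\right) = \left(10632 - 28392\right) \left(- \frac{1}{6313}\right) = \left(-17760\right) \left(- \frac{1}{6313}\right) = \frac{17760}{6313}$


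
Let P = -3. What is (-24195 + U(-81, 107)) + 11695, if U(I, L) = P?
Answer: -12503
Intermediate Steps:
U(I, L) = -3
(-24195 + U(-81, 107)) + 11695 = (-24195 - 3) + 11695 = -24198 + 11695 = -12503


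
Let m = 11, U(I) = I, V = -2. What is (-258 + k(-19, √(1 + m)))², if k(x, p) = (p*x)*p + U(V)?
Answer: 238144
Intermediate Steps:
k(x, p) = -2 + x*p² (k(x, p) = (p*x)*p - 2 = x*p² - 2 = -2 + x*p²)
(-258 + k(-19, √(1 + m)))² = (-258 + (-2 - 19*(√(1 + 11))²))² = (-258 + (-2 - 19*(√12)²))² = (-258 + (-2 - 19*(2*√3)²))² = (-258 + (-2 - 19*12))² = (-258 + (-2 - 228))² = (-258 - 230)² = (-488)² = 238144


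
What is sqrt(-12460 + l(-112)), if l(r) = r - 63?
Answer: 19*I*sqrt(35) ≈ 112.41*I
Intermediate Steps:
l(r) = -63 + r
sqrt(-12460 + l(-112)) = sqrt(-12460 + (-63 - 112)) = sqrt(-12460 - 175) = sqrt(-12635) = 19*I*sqrt(35)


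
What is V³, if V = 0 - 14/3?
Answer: -2744/27 ≈ -101.63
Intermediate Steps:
V = -14/3 (V = 0 - 14/3 = -14/3 ≈ -4.6667)
V³ = (-14/3)³ = -2744/27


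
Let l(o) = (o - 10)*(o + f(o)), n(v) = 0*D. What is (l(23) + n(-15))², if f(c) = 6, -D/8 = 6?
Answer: 142129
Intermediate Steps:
D = -48 (D = -8*6 = -48)
n(v) = 0 (n(v) = 0*(-48) = 0)
l(o) = (-10 + o)*(6 + o) (l(o) = (o - 10)*(o + 6) = (-10 + o)*(6 + o))
(l(23) + n(-15))² = ((-60 + 23² - 4*23) + 0)² = ((-60 + 529 - 92) + 0)² = (377 + 0)² = 377² = 142129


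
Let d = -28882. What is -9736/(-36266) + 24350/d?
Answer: -150470487/261858653 ≈ -0.57463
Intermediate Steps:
-9736/(-36266) + 24350/d = -9736/(-36266) + 24350/(-28882) = -9736*(-1/36266) + 24350*(-1/28882) = 4868/18133 - 12175/14441 = -150470487/261858653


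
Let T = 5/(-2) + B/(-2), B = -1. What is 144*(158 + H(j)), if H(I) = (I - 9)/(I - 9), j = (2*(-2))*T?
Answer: 22896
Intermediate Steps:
T = -2 (T = 5/(-2) - 1/(-2) = 5*(-½) - 1*(-½) = -5/2 + ½ = -2)
j = 8 (j = (2*(-2))*(-2) = -4*(-2) = 8)
H(I) = 1 (H(I) = (-9 + I)/(-9 + I) = 1)
144*(158 + H(j)) = 144*(158 + 1) = 144*159 = 22896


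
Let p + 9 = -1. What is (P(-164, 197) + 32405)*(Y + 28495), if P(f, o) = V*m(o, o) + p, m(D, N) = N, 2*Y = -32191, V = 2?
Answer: 813134411/2 ≈ 4.0657e+8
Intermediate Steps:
Y = -32191/2 (Y = (½)*(-32191) = -32191/2 ≈ -16096.)
p = -10 (p = -9 - 1 = -10)
P(f, o) = -10 + 2*o (P(f, o) = 2*o - 10 = -10 + 2*o)
(P(-164, 197) + 32405)*(Y + 28495) = ((-10 + 2*197) + 32405)*(-32191/2 + 28495) = ((-10 + 394) + 32405)*(24799/2) = (384 + 32405)*(24799/2) = 32789*(24799/2) = 813134411/2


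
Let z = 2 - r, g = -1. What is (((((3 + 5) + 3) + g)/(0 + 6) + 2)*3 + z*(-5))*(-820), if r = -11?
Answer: 44280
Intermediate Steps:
z = 13 (z = 2 - 1*(-11) = 2 + 11 = 13)
(((((3 + 5) + 3) + g)/(0 + 6) + 2)*3 + z*(-5))*(-820) = (((((3 + 5) + 3) - 1)/(0 + 6) + 2)*3 + 13*(-5))*(-820) = ((((8 + 3) - 1)/6 + 2)*3 - 65)*(-820) = (((11 - 1)*(⅙) + 2)*3 - 65)*(-820) = ((10*(⅙) + 2)*3 - 65)*(-820) = ((5/3 + 2)*3 - 65)*(-820) = ((11/3)*3 - 65)*(-820) = (11 - 65)*(-820) = -54*(-820) = 44280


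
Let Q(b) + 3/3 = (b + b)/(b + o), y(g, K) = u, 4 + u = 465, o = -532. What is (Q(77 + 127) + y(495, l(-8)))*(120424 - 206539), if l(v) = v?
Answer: -1619737035/41 ≈ -3.9506e+7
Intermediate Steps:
u = 461 (u = -4 + 465 = 461)
y(g, K) = 461
Q(b) = -1 + 2*b/(-532 + b) (Q(b) = -1 + (b + b)/(b - 532) = -1 + (2*b)/(-532 + b) = -1 + 2*b/(-532 + b))
(Q(77 + 127) + y(495, l(-8)))*(120424 - 206539) = ((532 + (77 + 127))/(-532 + (77 + 127)) + 461)*(120424 - 206539) = ((532 + 204)/(-532 + 204) + 461)*(-86115) = (736/(-328) + 461)*(-86115) = (-1/328*736 + 461)*(-86115) = (-92/41 + 461)*(-86115) = (18809/41)*(-86115) = -1619737035/41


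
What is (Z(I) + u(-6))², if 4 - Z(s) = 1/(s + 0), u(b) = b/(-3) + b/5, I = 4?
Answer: 8281/400 ≈ 20.703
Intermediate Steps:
u(b) = -2*b/15 (u(b) = b*(-⅓) + b*(⅕) = -b/3 + b/5 = -2*b/15)
Z(s) = 4 - 1/s (Z(s) = 4 - 1/(s + 0) = 4 - 1/s)
(Z(I) + u(-6))² = ((4 - 1/4) - 2/15*(-6))² = ((4 - 1*¼) + ⅘)² = ((4 - ¼) + ⅘)² = (15/4 + ⅘)² = (91/20)² = 8281/400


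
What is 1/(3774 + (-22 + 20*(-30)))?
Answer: 1/3152 ≈ 0.00031726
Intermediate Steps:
1/(3774 + (-22 + 20*(-30))) = 1/(3774 + (-22 - 600)) = 1/(3774 - 622) = 1/3152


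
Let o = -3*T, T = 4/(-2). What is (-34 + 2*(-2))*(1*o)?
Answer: -228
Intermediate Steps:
T = -2 (T = 4*(-½) = -2)
o = 6 (o = -3*(-2) = 6)
(-34 + 2*(-2))*(1*o) = (-34 + 2*(-2))*(1*6) = (-34 - 4)*6 = -38*6 = -228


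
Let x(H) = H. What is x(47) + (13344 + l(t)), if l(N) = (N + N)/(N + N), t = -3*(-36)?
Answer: 13392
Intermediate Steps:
t = 108
l(N) = 1 (l(N) = (2*N)/((2*N)) = (2*N)*(1/(2*N)) = 1)
x(47) + (13344 + l(t)) = 47 + (13344 + 1) = 47 + 13345 = 13392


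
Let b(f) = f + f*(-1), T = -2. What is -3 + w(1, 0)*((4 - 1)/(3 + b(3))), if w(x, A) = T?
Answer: -5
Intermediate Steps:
b(f) = 0 (b(f) = f - f = 0)
w(x, A) = -2
-3 + w(1, 0)*((4 - 1)/(3 + b(3))) = -3 - 2*(4 - 1)/(3 + 0) = -3 - 2*3/3 = -3 - 2*1 = -3 - 2 = -5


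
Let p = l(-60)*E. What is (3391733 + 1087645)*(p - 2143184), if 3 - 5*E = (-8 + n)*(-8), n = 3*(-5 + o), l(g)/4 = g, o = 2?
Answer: -9571534910400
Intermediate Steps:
l(g) = 4*g
n = -9 (n = 3*(-5 + 2) = 3*(-3) = -9)
E = -133/5 (E = ⅗ - (-8 - 9)*(-8)/5 = ⅗ - (-17)*(-8)/5 = ⅗ - ⅕*136 = ⅗ - 136/5 = -133/5 ≈ -26.600)
p = 6384 (p = (4*(-60))*(-133/5) = -240*(-133/5) = 6384)
(3391733 + 1087645)*(p - 2143184) = (3391733 + 1087645)*(6384 - 2143184) = 4479378*(-2136800) = -9571534910400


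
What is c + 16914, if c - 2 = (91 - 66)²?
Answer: 17541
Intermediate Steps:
c = 627 (c = 2 + (91 - 66)² = 2 + 25² = 2 + 625 = 627)
c + 16914 = 627 + 16914 = 17541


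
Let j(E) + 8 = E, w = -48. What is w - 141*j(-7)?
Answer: 2067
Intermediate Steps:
j(E) = -8 + E
w - 141*j(-7) = -48 - 141*(-8 - 7) = -48 - 141*(-15) = -48 + 2115 = 2067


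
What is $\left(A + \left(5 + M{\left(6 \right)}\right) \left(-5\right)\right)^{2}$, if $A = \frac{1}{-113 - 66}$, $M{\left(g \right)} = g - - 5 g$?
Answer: $\frac{1346596416}{32041} \approx 42027.0$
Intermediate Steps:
$M{\left(g \right)} = 6 g$ ($M{\left(g \right)} = g + 5 g = 6 g$)
$A = - \frac{1}{179}$ ($A = \frac{1}{-179} = - \frac{1}{179} \approx -0.0055866$)
$\left(A + \left(5 + M{\left(6 \right)}\right) \left(-5\right)\right)^{2} = \left(- \frac{1}{179} + \left(5 + 6 \cdot 6\right) \left(-5\right)\right)^{2} = \left(- \frac{1}{179} + \left(5 + 36\right) \left(-5\right)\right)^{2} = \left(- \frac{1}{179} + 41 \left(-5\right)\right)^{2} = \left(- \frac{1}{179} - 205\right)^{2} = \left(- \frac{36696}{179}\right)^{2} = \frac{1346596416}{32041}$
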